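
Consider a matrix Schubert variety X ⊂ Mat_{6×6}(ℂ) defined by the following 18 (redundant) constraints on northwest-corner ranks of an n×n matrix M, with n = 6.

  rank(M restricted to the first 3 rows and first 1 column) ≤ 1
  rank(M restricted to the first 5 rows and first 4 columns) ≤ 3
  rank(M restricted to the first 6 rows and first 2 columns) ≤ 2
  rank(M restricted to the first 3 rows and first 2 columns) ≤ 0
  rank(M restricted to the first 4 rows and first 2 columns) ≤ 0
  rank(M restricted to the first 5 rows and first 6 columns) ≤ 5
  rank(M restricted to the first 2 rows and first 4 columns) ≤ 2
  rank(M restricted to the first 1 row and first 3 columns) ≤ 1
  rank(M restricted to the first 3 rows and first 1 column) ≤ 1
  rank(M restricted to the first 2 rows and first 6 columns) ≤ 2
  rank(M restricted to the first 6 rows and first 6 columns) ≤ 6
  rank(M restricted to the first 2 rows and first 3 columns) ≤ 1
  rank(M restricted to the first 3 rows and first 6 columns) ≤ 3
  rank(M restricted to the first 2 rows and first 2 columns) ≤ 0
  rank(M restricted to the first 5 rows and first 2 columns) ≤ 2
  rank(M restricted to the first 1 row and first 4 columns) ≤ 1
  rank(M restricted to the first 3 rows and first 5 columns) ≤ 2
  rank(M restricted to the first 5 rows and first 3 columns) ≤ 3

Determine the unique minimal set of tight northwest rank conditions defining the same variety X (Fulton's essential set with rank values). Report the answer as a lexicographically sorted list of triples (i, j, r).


Recovering R(i,j) via the rank-extension bound from the 18 conditions:

  i=1: 0  0  1  1  1  1
  i=2: 0  0  1  2  2  2
  i=3: 0  0  1  2  2  3
  i=4: 0  0  1  2  3  4
  i=5: 1  1  2  3  4  5
  i=6: 1  2  3  4  5  6

second differences of R give the permutation w = (3, 4, 6, 5, 1, 2).

ℓ(w)=9; the 2 essential cells (i,j,r):

[(3, 5, 2), (4, 2, 0)]


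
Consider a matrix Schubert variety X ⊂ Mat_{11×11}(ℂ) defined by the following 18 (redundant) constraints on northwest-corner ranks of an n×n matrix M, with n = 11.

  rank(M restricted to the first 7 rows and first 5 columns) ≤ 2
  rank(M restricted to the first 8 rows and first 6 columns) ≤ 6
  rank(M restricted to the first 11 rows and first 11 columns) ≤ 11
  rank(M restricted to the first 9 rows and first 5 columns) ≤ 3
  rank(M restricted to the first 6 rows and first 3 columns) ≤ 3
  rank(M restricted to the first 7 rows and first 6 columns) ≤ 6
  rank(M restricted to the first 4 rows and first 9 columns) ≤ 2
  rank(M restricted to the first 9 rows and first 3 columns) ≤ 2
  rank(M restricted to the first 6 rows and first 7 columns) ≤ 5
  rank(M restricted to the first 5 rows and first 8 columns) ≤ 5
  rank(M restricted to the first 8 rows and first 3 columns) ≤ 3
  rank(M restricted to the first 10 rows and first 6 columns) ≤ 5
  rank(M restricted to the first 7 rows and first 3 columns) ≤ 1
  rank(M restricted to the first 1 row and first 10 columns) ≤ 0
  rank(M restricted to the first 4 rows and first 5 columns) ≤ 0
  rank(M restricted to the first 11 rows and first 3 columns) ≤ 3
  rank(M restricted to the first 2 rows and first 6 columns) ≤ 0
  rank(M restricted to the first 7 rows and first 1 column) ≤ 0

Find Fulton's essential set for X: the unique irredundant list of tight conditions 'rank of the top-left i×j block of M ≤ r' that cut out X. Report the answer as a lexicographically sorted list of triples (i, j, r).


Recovering R(i,j) via the rank-extension bound from the 18 conditions:

  i=1: 0, 0, 0, 0, 0, 0, 0, 0, 0, 0, 1
  i=2: 0, 0, 0, 0, 0, 0, 1, 1, 1, 1, 2
  i=3: 0, 0, 0, 0, 0, 1, 2, 2, 2, 2, 3
  i=4: 0, 0, 0, 0, 0, 1, 2, 2, 2, 3, 4
  i=5: 0, 1, 1, 1, 1, 2, 3, 3, 3, 4, 5
  i=6: 0, 1, 1, 2, 2, 3, 4, 4, 4, 5, 6
  i=7: 0, 1, 1, 2, 2, 3, 4, 5, 5, 6, 7
  i=8: 1, 2, 2, 3, 3, 4, 5, 6, 6, 7, 8
  i=9: 1, 2, 2, 3, 3, 4, 5, 6, 7, 8, 9
  i=10: 1, 2, 3, 4, 4, 5, 6, 7, 8, 9, 10
  i=11: 1, 2, 3, 4, 5, 6, 7, 8, 9, 10, 11

second differences of R give the permutation w = (11, 7, 6, 10, 2, 4, 8, 1, 9, 3, 5).

D(w) has 36 cells with 9 SE-corners; essential set:

[(1, 10, 0), (2, 6, 0), (4, 5, 0), (4, 9, 2), (7, 1, 0), (7, 3, 1), (7, 5, 2), (9, 3, 2), (9, 5, 3)]


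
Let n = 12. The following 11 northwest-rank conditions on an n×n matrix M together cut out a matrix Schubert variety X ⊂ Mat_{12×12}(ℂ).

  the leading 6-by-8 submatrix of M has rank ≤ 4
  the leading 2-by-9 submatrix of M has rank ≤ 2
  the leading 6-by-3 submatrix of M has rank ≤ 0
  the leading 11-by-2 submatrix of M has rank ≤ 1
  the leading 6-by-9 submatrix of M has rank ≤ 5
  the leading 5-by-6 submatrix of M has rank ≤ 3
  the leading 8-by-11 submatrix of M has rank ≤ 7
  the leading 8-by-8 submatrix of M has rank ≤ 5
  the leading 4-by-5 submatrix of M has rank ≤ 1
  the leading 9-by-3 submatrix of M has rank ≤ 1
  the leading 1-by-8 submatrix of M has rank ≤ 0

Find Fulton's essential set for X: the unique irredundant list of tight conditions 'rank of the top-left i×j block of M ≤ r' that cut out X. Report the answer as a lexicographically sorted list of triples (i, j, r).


Reconstructing r_w from the 11 given conditions:

  R[1]: 0  0  0  0  0  0  0  0  1  1  1  1
  R[2]: 0  0  0  1  1  1  1  1  2  2  2  2
  R[3]: 0  0  0  1  1  2  2  2  3  3  3  3
  R[4]: 0  0  0  1  1  2  3  3  4  4  4  4
  R[5]: 0  0  0  1  2  3  4  4  5  5  5  5
  R[6]: 0  0  0  1  2  3  4  4  5  6  6  6
  R[7]: 1  1  1  2  3  4  5  5  6  7  7  7
  R[8]: 1  1  1  2  3  4  5  5  6  7  7  8
  R[9]: 1  1  1  2  3  4  5  6  7  8  8  9
  R[10]: 1  1  2  3  4  5  6  7  8  9  9  10
  R[11]: 1  1  2  3  4  5  6  7  8  9  10  11
  R[12]: 1  2  3  4  5  6  7  8  9  10  11  12

giving w = (9, 4, 6, 7, 5, 10, 1, 12, 8, 3, 11, 2) via Δ²R.

D(w) has 34 cells with 8 SE-corners; essential set:

[(1, 8, 0), (4, 5, 1), (6, 3, 0), (6, 8, 4), (8, 8, 5), (8, 11, 7), (9, 3, 1), (11, 2, 1)]


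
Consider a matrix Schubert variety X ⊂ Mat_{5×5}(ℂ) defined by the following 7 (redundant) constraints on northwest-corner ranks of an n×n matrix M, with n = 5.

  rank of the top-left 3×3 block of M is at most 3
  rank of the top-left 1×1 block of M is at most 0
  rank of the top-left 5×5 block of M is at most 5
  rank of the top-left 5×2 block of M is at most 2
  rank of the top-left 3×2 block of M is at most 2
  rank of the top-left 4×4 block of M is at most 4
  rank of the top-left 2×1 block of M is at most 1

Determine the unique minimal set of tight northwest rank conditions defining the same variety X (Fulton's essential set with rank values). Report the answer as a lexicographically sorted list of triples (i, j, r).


Rank table r_w(5×5) implied by the 7 constraints:

  0  1  1  1  1
  1  2  2  2  2
  1  2  3  3  3
  1  2  3  4  4
  1  2  3  4  5

the unique w with this rank table is (2, 1, 3, 4, 5).

D(w) has 1 cell with 1 SE-corner; essential set:

[(1, 1, 0)]


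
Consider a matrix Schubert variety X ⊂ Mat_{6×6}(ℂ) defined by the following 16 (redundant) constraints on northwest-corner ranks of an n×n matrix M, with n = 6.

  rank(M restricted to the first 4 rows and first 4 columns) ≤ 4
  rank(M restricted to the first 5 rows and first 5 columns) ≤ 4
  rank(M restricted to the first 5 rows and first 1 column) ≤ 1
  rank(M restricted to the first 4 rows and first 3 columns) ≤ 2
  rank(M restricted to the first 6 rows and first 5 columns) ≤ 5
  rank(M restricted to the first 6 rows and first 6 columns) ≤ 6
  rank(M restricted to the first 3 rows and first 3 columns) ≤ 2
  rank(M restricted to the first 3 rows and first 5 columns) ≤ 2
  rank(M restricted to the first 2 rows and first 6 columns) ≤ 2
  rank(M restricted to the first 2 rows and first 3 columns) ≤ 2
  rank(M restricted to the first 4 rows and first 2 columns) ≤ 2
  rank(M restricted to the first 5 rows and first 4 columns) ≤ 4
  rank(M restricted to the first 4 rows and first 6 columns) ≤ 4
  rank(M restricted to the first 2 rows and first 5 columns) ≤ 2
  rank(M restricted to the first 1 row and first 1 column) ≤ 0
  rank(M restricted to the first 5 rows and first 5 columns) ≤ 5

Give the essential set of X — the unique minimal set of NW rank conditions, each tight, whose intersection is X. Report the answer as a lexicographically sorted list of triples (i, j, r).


The tightest implied rank at each (i,j), from the 16 conditions:

  i=1: 0 | 1 | 1 | 1 | 1 | 1
  i=2: 1 | 2 | 2 | 2 | 2 | 2
  i=3: 1 | 2 | 2 | 2 | 2 | 3
  i=4: 1 | 2 | 2 | 3 | 3 | 4
  i=5: 1 | 2 | 3 | 4 | 4 | 5
  i=6: 1 | 2 | 3 | 4 | 5 | 6

so w = (2, 1, 6, 4, 3, 5).

Rothe diagram D(w) (5 cells), 3 SE-corners (essential conditions):

[(1, 1, 0), (3, 5, 2), (4, 3, 2)]


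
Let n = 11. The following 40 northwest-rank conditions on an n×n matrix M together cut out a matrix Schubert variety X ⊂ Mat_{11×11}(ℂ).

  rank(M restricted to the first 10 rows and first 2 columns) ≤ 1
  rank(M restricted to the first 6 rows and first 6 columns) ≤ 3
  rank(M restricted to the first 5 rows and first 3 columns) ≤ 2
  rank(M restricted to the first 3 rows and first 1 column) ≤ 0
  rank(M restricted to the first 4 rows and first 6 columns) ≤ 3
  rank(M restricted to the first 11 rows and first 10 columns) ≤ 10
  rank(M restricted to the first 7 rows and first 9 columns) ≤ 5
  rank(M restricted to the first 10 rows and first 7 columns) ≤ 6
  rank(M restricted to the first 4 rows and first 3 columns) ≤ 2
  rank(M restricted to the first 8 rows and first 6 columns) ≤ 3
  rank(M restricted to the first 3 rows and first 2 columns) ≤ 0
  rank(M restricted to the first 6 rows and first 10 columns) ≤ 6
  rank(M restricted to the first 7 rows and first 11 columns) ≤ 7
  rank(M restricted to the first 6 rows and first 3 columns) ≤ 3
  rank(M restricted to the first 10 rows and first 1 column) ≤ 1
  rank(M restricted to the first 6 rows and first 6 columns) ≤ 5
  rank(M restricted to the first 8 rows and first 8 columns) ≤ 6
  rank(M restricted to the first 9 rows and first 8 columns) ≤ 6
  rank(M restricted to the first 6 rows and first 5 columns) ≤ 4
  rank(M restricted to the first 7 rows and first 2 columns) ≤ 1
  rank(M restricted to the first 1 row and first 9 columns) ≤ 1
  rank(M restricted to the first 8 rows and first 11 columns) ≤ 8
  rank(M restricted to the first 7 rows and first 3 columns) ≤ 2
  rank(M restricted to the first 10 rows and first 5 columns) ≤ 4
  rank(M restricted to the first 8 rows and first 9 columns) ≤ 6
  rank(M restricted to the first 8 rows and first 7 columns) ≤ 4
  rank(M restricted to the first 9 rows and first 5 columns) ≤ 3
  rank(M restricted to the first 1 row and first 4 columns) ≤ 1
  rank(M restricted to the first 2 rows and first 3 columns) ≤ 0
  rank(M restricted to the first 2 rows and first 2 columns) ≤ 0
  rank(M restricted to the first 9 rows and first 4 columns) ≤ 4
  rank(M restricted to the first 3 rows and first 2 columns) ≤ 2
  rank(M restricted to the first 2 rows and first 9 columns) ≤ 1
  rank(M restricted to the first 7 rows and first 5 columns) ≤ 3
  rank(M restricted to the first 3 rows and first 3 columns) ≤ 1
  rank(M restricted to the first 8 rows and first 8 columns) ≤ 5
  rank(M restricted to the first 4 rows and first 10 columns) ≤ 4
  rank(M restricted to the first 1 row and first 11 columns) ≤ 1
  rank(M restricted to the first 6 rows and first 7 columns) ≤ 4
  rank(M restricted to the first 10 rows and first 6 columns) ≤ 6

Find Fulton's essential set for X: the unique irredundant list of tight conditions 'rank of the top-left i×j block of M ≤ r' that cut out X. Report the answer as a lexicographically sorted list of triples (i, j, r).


Computing R[i][j] = min implied NW-rank bound (n=11, 40 conditions):

  i=1: 0  0  0  1  1  1  1  1  1  1  1
  i=2: 0  0  0  1  1  1  1  1  1  2  2
  i=3: 0  0  1  2  2  2  2  2  2  3  3
  i=4: 1  1  2  3  3  3  3  3  3  4  4
  i=5: 1  1  2  3  3  3  4  4  4  5  5
  i=6: 1  1  2  3  3  3  4  5  5  6  6
  i=7: 1  1  2  3  3  3  4  5  5  6  7
  i=8: 1  1  2  3  3  3  4  5  6  7  8
  i=9: 1  1  2  3  3  4  5  6  7  8  9
  i=10: 1  1  2  3  4  5  6  7  8  9  10
  i=11: 1  2  3  4  5  6  7  8  9  10  11

so w = (4, 10, 3, 1, 7, 8, 11, 9, 6, 5, 2).

7 SE-corners of the 29-cell Rothe diagram give Ess(w):

[(2, 3, 0), (2, 9, 1), (3, 2, 0), (7, 9, 5), (8, 6, 3), (9, 5, 3), (10, 2, 1)]


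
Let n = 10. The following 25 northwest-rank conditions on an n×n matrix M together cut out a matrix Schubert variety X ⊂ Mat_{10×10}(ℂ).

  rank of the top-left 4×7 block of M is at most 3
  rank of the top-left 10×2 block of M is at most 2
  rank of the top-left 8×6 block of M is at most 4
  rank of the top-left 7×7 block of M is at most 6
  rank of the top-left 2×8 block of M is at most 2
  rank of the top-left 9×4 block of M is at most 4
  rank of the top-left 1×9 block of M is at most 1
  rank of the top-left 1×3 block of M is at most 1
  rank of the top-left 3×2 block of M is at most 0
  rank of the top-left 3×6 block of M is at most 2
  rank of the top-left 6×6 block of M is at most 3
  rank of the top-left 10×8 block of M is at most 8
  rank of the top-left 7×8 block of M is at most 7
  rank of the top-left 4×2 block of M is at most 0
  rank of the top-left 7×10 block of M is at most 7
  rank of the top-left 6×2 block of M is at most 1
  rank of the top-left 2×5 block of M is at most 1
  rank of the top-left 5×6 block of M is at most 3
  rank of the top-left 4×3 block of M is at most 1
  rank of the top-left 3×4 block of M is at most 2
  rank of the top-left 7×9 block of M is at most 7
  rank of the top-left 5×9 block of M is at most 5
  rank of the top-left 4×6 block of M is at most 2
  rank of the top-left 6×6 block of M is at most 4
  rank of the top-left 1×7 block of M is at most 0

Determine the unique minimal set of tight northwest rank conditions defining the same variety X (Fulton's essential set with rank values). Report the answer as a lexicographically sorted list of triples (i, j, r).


Propagating the 25 rank bounds to every northwest block:

  0 | 0 | 0 | 0 | 0 | 0 | 0 | 1 | 1 | 1
  0 | 0 | 1 | 1 | 1 | 1 | 1 | 2 | 2 | 2
  0 | 0 | 1 | 2 | 2 | 2 | 2 | 3 | 3 | 3
  0 | 0 | 1 | 2 | 2 | 2 | 3 | 4 | 4 | 4
  1 | 1 | 2 | 3 | 3 | 3 | 4 | 5 | 5 | 5
  1 | 1 | 2 | 3 | 3 | 3 | 4 | 5 | 6 | 6
  1 | 2 | 3 | 4 | 4 | 4 | 5 | 6 | 7 | 7
  1 | 2 | 3 | 4 | 4 | 4 | 5 | 6 | 7 | 8
  1 | 2 | 3 | 4 | 5 | 5 | 6 | 7 | 8 | 9
  1 | 2 | 3 | 4 | 5 | 6 | 7 | 8 | 9 | 10

hence w(1..10) = (8, 3, 4, 7, 1, 9, 2, 10, 5, 6).

Rothe diagram D(w) (20 cells), 6 SE-corners (essential conditions):

[(1, 7, 0), (4, 2, 0), (4, 6, 2), (6, 2, 1), (6, 6, 3), (8, 6, 4)]


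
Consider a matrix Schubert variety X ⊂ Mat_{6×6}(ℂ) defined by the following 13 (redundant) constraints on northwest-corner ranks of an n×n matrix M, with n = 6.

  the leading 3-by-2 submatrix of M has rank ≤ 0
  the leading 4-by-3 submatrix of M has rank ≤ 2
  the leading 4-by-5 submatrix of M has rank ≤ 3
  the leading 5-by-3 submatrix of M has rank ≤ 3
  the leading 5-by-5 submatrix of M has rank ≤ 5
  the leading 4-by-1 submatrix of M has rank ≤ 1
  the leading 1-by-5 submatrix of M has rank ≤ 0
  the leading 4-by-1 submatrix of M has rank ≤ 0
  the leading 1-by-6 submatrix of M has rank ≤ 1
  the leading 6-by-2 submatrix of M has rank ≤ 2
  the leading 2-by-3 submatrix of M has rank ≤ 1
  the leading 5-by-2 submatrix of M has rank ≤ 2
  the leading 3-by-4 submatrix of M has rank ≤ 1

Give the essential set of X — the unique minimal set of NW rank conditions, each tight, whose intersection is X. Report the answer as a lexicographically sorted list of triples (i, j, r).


Rank table r_w(6×6) implied by the 13 constraints:

  i=1: 0  0  0  0  0  1
  i=2: 0  0  1  1  1  2
  i=3: 0  0  1  1  2  3
  i=4: 0  1  2  2  3  4
  i=5: 1  2  3  3  4  5
  i=6: 1  2  3  4  5  6

so w = (6, 3, 5, 2, 1, 4).

ℓ(w)=11; the 4 essential cells (i,j,r):

[(1, 5, 0), (3, 2, 0), (3, 4, 1), (4, 1, 0)]


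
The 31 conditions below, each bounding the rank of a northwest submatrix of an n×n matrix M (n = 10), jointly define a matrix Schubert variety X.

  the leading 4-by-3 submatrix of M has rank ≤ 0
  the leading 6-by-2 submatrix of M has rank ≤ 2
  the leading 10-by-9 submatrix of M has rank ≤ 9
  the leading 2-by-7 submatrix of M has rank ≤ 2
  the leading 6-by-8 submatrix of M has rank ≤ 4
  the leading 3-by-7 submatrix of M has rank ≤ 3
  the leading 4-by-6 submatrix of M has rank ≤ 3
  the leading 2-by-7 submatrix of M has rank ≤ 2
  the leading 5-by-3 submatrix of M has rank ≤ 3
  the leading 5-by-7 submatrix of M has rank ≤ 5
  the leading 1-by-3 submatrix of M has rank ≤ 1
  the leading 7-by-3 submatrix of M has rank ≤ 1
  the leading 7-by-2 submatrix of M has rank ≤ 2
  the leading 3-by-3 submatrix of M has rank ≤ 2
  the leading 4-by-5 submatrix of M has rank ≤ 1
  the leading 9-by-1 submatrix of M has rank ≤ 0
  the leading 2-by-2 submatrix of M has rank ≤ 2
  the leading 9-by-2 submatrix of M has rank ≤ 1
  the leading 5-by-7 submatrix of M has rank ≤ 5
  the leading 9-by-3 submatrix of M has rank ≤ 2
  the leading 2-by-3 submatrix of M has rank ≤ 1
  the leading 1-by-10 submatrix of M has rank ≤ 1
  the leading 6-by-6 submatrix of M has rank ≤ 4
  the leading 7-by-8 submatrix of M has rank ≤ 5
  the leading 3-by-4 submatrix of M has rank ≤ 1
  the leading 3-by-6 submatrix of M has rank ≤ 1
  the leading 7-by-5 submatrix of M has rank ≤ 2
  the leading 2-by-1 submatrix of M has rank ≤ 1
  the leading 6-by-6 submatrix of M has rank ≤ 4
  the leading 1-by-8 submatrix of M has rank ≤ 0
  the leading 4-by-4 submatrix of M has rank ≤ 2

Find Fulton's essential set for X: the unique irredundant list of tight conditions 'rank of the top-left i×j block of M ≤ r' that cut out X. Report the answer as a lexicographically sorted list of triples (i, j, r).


Rank table r_w(10×10) implied by the 31 constraints:

  R[1]: 0 | 0 | 0 | 0 | 0 | 0 | 0 | 0 | 1 | 1
  R[2]: 0 | 0 | 0 | 1 | 1 | 1 | 1 | 1 | 2 | 2
  R[3]: 0 | 0 | 0 | 1 | 1 | 1 | 2 | 2 | 3 | 3
  R[4]: 0 | 0 | 0 | 1 | 1 | 2 | 3 | 3 | 4 | 4
  R[5]: 0 | 1 | 1 | 2 | 2 | 3 | 4 | 4 | 5 | 5
  R[6]: 0 | 1 | 1 | 2 | 2 | 3 | 4 | 4 | 5 | 6
  R[7]: 0 | 1 | 1 | 2 | 2 | 3 | 4 | 5 | 6 | 7
  R[8]: 0 | 1 | 2 | 3 | 3 | 4 | 5 | 6 | 7 | 8
  R[9]: 0 | 1 | 2 | 3 | 4 | 5 | 6 | 7 | 8 | 9
  R[10]: 1 | 2 | 3 | 4 | 5 | 6 | 7 | 8 | 9 | 10

so w = (9, 4, 7, 6, 2, 10, 8, 3, 5, 1).

Fulton essential set (8 of the 30 Rothe cells):

[(1, 8, 0), (3, 6, 1), (4, 3, 0), (4, 5, 1), (6, 8, 4), (7, 3, 1), (7, 5, 2), (9, 1, 0)]


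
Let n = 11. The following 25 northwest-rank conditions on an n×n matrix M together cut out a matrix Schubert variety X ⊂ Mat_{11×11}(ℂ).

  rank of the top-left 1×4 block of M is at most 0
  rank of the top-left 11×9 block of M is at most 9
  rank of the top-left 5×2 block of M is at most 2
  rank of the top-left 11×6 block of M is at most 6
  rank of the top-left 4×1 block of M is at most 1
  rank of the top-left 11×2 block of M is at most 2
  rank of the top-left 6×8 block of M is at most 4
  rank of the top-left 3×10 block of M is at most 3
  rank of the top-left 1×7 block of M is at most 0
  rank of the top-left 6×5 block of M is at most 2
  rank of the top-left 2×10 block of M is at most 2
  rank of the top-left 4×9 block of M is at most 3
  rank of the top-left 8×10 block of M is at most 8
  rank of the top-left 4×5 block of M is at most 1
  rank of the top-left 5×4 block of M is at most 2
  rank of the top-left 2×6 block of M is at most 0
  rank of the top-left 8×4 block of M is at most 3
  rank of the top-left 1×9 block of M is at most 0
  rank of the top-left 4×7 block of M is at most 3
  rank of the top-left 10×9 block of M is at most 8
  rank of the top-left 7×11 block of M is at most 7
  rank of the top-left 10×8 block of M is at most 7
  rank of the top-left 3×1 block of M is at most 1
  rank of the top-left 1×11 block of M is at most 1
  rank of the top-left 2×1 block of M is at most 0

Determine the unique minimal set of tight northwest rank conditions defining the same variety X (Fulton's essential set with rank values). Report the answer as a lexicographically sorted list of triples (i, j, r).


The tightest implied rank at each (i,j), from the 25 conditions:

  i=1: 0, 0, 0, 0, 0, 0, 0, 0, 0, 1, 1
  i=2: 0, 0, 0, 0, 0, 0, 1, 1, 1, 2, 2
  i=3: 1, 1, 1, 1, 1, 1, 2, 2, 2, 3, 3
  i=4: 1, 1, 1, 1, 1, 2, 3, 3, 3, 4, 4
  i=5: 1, 2, 2, 2, 2, 3, 4, 4, 4, 5, 5
  i=6: 1, 2, 2, 2, 2, 3, 4, 4, 5, 6, 6
  i=7: 1, 2, 3, 3, 3, 4, 5, 5, 6, 7, 7
  i=8: 1, 2, 3, 3, 4, 5, 6, 6, 7, 8, 8
  i=9: 1, 2, 3, 4, 5, 6, 7, 7, 8, 9, 9
  i=10: 1, 2, 3, 4, 5, 6, 7, 7, 8, 9, 10
  i=11: 1, 2, 3, 4, 5, 6, 7, 8, 9, 10, 11

second differences of R give the permutation w = (10, 7, 1, 6, 2, 9, 3, 5, 4, 11, 8).

Fulton essential set (7 of the 25 Rothe cells):

[(1, 9, 0), (2, 6, 0), (4, 5, 1), (6, 5, 2), (6, 8, 4), (8, 4, 3), (10, 8, 7)]


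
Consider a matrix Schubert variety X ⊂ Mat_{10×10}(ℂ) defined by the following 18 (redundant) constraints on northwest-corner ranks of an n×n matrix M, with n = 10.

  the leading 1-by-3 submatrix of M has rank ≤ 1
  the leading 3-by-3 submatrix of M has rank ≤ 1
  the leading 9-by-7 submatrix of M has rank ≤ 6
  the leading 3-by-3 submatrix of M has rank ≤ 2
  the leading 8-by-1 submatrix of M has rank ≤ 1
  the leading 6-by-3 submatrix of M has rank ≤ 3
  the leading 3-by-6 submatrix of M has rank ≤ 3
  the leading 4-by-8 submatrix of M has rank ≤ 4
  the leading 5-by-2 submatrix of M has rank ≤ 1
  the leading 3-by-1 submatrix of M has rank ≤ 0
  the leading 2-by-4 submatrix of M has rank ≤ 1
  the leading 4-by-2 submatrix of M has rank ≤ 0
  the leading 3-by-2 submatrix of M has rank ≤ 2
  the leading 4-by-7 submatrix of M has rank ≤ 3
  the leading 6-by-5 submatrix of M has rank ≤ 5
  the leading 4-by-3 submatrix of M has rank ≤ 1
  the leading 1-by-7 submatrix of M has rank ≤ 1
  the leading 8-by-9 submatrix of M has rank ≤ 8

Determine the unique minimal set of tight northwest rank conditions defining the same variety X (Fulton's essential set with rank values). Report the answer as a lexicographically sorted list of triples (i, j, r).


Rank table r_w(10×10) implied by the 18 constraints:

  0, 0, 1, 1, 1, 1, 1, 1, 1, 1
  0, 0, 1, 1, 2, 2, 2, 2, 2, 2
  0, 0, 1, 2, 3, 3, 3, 3, 3, 3
  0, 0, 1, 2, 3, 3, 3, 4, 4, 4
  1, 1, 2, 3, 4, 4, 4, 5, 5, 5
  1, 2, 3, 4, 5, 5, 5, 6, 6, 6
  1, 2, 3, 4, 5, 6, 6, 7, 7, 7
  1, 2, 3, 4, 5, 6, 6, 7, 8, 8
  1, 2, 3, 4, 5, 6, 6, 7, 8, 9
  1, 2, 3, 4, 5, 6, 7, 8, 9, 10

giving w = (3, 5, 4, 8, 1, 2, 6, 9, 10, 7) via Δ²R.

|D(w)|=13, |Ess(w)|=4:

[(2, 4, 1), (4, 2, 0), (4, 7, 3), (9, 7, 6)]


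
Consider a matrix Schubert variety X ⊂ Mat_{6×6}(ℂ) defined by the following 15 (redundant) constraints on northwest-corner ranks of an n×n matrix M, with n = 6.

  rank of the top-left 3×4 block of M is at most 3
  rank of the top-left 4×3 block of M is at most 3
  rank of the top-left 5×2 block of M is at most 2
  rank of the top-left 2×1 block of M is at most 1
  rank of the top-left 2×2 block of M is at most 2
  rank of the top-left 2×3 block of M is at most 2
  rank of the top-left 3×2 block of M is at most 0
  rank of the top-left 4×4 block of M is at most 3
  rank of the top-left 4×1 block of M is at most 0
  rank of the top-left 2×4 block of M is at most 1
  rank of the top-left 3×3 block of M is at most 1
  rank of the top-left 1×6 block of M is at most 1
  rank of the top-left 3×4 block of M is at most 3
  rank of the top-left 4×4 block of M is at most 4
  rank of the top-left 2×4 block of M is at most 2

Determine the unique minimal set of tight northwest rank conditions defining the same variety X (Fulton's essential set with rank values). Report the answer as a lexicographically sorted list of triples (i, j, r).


The tightest implied rank at each (i,j), from the 15 conditions:

  0 | 0 | 1 | 1 | 1 | 1
  0 | 0 | 1 | 1 | 2 | 2
  0 | 0 | 1 | 2 | 3 | 3
  0 | 1 | 2 | 3 | 4 | 4
  1 | 2 | 3 | 4 | 5 | 5
  1 | 2 | 3 | 4 | 5 | 6

hence w(1..6) = (3, 5, 4, 2, 1, 6).

|D(w)|=8, |Ess(w)|=3:

[(2, 4, 1), (3, 2, 0), (4, 1, 0)]


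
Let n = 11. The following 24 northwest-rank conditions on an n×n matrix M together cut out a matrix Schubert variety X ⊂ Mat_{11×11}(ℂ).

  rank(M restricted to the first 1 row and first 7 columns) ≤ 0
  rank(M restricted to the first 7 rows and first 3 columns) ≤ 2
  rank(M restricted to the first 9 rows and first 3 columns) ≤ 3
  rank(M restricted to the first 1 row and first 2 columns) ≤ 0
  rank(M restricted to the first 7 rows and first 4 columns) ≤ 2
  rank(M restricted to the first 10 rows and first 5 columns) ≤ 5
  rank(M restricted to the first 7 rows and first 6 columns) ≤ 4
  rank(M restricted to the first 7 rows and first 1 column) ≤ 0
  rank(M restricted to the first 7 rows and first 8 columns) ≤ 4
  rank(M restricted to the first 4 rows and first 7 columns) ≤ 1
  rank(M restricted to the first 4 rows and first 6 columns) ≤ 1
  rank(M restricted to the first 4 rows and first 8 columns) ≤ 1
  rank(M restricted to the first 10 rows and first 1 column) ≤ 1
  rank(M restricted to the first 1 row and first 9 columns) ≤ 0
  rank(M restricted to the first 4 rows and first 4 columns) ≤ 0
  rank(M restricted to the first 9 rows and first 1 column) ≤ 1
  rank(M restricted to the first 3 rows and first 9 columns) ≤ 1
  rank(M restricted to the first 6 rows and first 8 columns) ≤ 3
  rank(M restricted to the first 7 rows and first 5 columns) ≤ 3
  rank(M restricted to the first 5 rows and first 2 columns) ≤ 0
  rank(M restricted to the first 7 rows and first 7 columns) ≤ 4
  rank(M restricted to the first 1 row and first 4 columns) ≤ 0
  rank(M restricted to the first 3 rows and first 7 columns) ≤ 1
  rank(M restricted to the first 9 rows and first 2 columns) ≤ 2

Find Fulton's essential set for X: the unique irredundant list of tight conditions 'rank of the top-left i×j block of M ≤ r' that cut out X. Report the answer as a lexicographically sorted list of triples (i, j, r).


The tightest implied rank at each (i,j), from the 24 conditions:

  i=1: 0, 0, 0, 0, 0, 0, 0, 0, 0, 1, 1
  i=2: 0, 0, 0, 0, 1, 1, 1, 1, 1, 2, 2
  i=3: 0, 0, 0, 0, 1, 1, 1, 1, 1, 2, 3
  i=4: 0, 0, 0, 0, 1, 1, 1, 1, 2, 3, 4
  i=5: 0, 0, 1, 1, 2, 2, 2, 2, 3, 4, 5
  i=6: 0, 1, 2, 2, 3, 3, 3, 3, 4, 5, 6
  i=7: 0, 1, 2, 2, 3, 4, 4, 4, 5, 6, 7
  i=8: 1, 2, 3, 3, 4, 5, 5, 5, 6, 7, 8
  i=9: 1, 2, 3, 4, 5, 6, 6, 6, 7, 8, 9
  i=10: 1, 2, 3, 4, 5, 6, 7, 7, 8, 9, 10
  i=11: 1, 2, 3, 4, 5, 6, 7, 8, 9, 10, 11

second differences of R give the permutation w = (10, 5, 11, 9, 3, 2, 6, 1, 4, 7, 8).

ℓ(w)=33; the 7 essential cells (i,j,r):

[(1, 9, 0), (3, 9, 1), (4, 4, 0), (4, 8, 1), (5, 2, 0), (7, 1, 0), (7, 4, 2)]


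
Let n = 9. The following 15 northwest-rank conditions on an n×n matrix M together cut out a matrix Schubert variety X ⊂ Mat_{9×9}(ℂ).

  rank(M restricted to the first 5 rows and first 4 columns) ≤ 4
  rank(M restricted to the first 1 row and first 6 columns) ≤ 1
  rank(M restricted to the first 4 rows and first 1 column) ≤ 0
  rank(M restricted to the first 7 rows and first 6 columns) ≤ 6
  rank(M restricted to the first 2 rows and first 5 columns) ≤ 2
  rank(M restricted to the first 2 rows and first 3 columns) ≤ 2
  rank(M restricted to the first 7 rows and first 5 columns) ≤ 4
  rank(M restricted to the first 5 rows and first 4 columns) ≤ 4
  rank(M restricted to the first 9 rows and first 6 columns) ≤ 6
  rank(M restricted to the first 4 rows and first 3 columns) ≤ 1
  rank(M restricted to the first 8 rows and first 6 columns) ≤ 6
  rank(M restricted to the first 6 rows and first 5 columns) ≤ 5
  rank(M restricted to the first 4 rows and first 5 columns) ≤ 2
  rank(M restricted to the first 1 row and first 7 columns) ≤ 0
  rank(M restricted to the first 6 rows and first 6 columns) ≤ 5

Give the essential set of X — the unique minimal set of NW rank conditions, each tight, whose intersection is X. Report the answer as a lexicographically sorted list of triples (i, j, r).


The tightest implied rank at each (i,j), from the 15 conditions:

  row 1: 0  0  0  0  0  0  0  1  1
  row 2: 0  1  1  1  1  1  1  2  2
  row 3: 0  1  1  2  2  2  2  3  3
  row 4: 0  1  1  2  2  3  3  4  4
  row 5: 1  2  2  3  3  4  4  5  5
  row 6: 1  2  3  4  4  5  5  6  6
  row 7: 1  2  3  4  4  5  6  7  7
  row 8: 1  2  3  4  5  6  7  8  8
  row 9: 1  2  3  4  5  6  7  8  9

giving w = (8, 2, 4, 6, 1, 3, 7, 5, 9) via Δ²R.

Fulton essential set (5 of the 14 Rothe cells):

[(1, 7, 0), (4, 1, 0), (4, 3, 1), (4, 5, 2), (7, 5, 4)]


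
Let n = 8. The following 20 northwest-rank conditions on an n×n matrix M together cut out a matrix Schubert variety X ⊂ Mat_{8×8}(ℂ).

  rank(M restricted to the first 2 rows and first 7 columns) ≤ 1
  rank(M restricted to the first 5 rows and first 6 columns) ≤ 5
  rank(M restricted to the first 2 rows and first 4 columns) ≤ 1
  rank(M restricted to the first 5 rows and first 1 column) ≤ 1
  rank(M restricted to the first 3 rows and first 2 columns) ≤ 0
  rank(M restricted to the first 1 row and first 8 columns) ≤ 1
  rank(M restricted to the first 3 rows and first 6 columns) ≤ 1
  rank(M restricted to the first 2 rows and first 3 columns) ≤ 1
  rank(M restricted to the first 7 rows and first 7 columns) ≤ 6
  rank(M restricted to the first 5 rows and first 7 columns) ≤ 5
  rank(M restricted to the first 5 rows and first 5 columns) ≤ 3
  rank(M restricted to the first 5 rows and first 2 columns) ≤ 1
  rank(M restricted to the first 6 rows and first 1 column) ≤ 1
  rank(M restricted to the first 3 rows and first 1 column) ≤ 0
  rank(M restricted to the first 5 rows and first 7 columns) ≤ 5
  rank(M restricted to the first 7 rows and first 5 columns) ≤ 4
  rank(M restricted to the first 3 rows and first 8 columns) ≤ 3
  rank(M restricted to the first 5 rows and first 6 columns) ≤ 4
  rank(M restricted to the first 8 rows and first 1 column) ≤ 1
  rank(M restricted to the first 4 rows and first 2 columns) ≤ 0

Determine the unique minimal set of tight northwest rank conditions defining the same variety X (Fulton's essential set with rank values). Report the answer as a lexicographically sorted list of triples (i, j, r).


The tightest implied rank at each (i,j), from the 20 conditions:

  R[1]: 0  0  1  1  1  1  1  1
  R[2]: 0  0  1  1  1  1  1  2
  R[3]: 0  0  1  1  1  1  2  3
  R[4]: 0  0  1  2  2  2  3  4
  R[5]: 1  1  2  3  3  3  4  5
  R[6]: 1  2  3  4  4  4  5  6
  R[7]: 1  2  3  4  4  5  6  7
  R[8]: 1  2  3  4  5  6  7  8

second differences of R give the permutation w = (3, 8, 7, 4, 1, 2, 6, 5).

|D(w)|=16, |Ess(w)|=4:

[(2, 7, 1), (3, 6, 1), (4, 2, 0), (7, 5, 4)]


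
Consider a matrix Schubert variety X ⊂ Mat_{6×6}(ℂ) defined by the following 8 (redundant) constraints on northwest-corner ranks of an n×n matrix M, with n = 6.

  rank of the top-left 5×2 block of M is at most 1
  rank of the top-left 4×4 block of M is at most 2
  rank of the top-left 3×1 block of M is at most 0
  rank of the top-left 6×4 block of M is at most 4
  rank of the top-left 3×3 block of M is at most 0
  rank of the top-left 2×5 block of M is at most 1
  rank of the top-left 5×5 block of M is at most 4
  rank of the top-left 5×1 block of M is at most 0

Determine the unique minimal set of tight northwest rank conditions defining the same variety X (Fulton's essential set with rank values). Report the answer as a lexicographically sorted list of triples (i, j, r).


Computing R[i][j] = min implied NW-rank bound (n=6, 8 conditions):

  R[1]: 0 0 0 1 1 1
  R[2]: 0 0 0 1 1 2
  R[3]: 0 0 0 1 2 3
  R[4]: 0 1 1 2 3 4
  R[5]: 0 1 2 3 4 5
  R[6]: 1 2 3 4 5 6

so w = (4, 6, 5, 2, 3, 1).

3 SE-corners of the 12-cell Rothe diagram give Ess(w):

[(2, 5, 1), (3, 3, 0), (5, 1, 0)]


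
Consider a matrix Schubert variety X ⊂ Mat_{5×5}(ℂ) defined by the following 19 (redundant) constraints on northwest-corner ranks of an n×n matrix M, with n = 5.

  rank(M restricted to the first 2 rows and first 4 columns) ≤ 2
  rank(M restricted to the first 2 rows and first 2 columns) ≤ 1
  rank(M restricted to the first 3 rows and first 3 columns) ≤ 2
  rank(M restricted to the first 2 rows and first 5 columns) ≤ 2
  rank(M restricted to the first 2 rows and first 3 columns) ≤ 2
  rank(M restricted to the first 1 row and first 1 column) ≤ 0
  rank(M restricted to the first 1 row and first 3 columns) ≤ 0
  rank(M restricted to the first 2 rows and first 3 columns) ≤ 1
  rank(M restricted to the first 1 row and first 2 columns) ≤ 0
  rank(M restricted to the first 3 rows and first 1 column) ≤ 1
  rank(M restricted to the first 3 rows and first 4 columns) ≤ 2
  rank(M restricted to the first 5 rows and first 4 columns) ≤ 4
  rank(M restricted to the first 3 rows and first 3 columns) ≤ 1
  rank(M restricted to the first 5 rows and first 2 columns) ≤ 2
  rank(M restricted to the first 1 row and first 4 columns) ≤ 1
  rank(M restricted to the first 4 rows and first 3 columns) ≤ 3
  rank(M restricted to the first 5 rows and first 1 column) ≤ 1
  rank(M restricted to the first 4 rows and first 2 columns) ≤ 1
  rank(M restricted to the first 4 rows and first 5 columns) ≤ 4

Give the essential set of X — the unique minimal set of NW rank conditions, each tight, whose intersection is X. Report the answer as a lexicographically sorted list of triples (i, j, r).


Rank table r_w(5×5) implied by the 19 constraints:

  R[1]: 0 | 0 | 0 | 1 | 1
  R[2]: 1 | 1 | 1 | 2 | 2
  R[3]: 1 | 1 | 1 | 2 | 3
  R[4]: 1 | 1 | 2 | 3 | 4
  R[5]: 1 | 2 | 3 | 4 | 5

second differences of R give the permutation w = (4, 1, 5, 3, 2).

ℓ(w)=6; the 3 essential cells (i,j,r):

[(1, 3, 0), (3, 3, 1), (4, 2, 1)]


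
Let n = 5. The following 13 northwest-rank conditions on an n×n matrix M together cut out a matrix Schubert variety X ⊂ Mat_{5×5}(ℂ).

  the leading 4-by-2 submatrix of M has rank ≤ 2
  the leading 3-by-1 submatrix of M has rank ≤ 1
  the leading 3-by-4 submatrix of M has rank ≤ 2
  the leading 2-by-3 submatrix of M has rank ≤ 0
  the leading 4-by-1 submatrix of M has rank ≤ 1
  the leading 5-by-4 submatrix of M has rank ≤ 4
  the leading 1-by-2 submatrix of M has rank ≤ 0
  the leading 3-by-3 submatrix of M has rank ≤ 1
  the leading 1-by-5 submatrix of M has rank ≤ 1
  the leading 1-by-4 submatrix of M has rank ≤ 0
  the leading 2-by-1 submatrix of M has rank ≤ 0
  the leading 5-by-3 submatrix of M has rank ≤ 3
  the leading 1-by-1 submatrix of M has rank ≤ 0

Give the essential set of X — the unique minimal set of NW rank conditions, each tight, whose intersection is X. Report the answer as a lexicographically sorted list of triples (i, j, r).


The tightest implied rank at each (i,j), from the 13 conditions:

  0, 0, 0, 0, 1
  0, 0, 0, 1, 2
  1, 1, 1, 2, 3
  1, 2, 2, 3, 4
  1, 2, 3, 4, 5

so w = (5, 4, 1, 2, 3).

ℓ(w)=7; the 2 essential cells (i,j,r):

[(1, 4, 0), (2, 3, 0)]


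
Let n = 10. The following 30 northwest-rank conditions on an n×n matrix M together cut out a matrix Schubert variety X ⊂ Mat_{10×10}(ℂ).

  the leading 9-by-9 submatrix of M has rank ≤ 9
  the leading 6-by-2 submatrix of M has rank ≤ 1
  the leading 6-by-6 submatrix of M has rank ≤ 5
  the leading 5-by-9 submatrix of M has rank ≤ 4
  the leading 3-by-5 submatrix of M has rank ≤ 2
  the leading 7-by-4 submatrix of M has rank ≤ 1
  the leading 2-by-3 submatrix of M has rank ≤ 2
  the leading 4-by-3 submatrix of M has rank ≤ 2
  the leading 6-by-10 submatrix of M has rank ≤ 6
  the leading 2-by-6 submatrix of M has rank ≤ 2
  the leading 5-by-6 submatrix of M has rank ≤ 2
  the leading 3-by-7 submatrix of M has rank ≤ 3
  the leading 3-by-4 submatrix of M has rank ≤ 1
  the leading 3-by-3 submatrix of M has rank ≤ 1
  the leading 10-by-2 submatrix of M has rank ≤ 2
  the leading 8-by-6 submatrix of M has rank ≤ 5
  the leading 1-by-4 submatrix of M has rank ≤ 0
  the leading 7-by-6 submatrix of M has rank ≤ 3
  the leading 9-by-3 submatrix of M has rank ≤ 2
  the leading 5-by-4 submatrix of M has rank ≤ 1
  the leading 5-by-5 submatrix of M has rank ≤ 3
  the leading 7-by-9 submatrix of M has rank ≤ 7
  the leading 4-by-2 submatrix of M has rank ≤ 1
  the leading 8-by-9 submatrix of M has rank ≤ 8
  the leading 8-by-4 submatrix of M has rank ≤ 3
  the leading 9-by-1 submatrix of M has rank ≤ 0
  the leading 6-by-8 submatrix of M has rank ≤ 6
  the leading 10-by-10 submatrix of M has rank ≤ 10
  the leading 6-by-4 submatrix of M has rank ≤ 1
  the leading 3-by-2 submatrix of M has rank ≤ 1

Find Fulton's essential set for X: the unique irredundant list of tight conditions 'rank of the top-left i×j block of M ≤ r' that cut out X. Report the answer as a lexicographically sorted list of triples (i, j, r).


The tightest implied rank at each (i,j), from the 30 conditions:

  row 1: 0  0  0  0  1  1  1  1  1  1
  row 2: 0  1  1  1  2  2  2  2  2  2
  row 3: 0  1  1  1  2  2  3  3  3  3
  row 4: 0  1  1  1  2  2  3  4  4  4
  row 5: 0  1  1  1  2  2  3  4  4  5
  row 6: 0  1  1  1  2  3  4  5  5  6
  row 7: 0  1  1  1  2  3  4  5  6  7
  row 8: 0  1  2  2  3  4  5  6  7  8
  row 9: 0  1  2  3  4  5  6  7  8  9
  row 10: 1  2  3  4  5  6  7  8  9  10

so w = (5, 2, 7, 8, 10, 6, 9, 3, 4, 1).

Fulton essential set (5 of the 26 Rothe cells):

[(1, 4, 0), (5, 6, 2), (5, 9, 4), (7, 4, 1), (9, 1, 0)]


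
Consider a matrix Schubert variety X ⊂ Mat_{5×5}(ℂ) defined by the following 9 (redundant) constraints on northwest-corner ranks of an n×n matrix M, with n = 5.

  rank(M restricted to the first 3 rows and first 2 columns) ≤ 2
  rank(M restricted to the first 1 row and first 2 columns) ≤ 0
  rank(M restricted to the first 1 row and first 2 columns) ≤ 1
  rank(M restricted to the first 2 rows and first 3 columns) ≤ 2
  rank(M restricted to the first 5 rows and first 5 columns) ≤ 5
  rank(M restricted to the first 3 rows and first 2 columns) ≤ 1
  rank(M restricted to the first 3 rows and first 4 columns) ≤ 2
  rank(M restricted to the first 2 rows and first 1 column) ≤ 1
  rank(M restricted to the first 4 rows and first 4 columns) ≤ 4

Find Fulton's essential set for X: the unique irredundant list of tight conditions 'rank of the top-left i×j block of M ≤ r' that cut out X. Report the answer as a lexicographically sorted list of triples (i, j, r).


The tightest implied rank at each (i,j), from the 9 conditions:

  0 0 1 1 1
  1 1 2 2 2
  1 1 2 2 3
  1 2 3 3 4
  1 2 3 4 5

reading off 1-entries of Δ²R: w = (3, 1, 5, 2, 4).

D(w) has 4 cells with 3 SE-corners; essential set:

[(1, 2, 0), (3, 2, 1), (3, 4, 2)]


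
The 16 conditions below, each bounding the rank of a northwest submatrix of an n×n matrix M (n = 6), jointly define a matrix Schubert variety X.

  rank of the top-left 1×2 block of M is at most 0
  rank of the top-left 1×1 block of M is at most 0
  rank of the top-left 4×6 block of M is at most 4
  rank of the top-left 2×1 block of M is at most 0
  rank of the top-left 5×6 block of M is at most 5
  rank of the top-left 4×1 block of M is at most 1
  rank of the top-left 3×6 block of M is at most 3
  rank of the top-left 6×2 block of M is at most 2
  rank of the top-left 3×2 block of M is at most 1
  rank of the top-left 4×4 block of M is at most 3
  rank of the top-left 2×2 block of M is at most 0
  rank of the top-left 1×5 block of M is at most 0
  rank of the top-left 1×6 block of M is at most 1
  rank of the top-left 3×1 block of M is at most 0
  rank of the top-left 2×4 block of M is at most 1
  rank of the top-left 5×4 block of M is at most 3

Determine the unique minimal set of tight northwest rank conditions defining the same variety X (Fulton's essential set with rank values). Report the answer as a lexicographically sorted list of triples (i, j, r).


Rank table r_w(6×6) implied by the 16 constraints:

  row 1: 0 | 0 | 0 | 0 | 0 | 1
  row 2: 0 | 0 | 1 | 1 | 1 | 2
  row 3: 0 | 1 | 2 | 2 | 2 | 3
  row 4: 1 | 2 | 3 | 3 | 3 | 4
  row 5: 1 | 2 | 3 | 3 | 4 | 5
  row 6: 1 | 2 | 3 | 4 | 5 | 6

hence w(1..6) = (6, 3, 2, 1, 5, 4).

ℓ(w)=9; the 4 essential cells (i,j,r):

[(1, 5, 0), (2, 2, 0), (3, 1, 0), (5, 4, 3)]
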